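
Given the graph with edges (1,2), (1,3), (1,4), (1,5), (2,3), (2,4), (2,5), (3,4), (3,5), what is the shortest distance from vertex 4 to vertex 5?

Step 1: Build adjacency list:
  1: 2, 3, 4, 5
  2: 1, 3, 4, 5
  3: 1, 2, 4, 5
  4: 1, 2, 3
  5: 1, 2, 3

Step 2: BFS from vertex 4 to find shortest path to 5:
  vertex 1 reached at distance 1
  vertex 2 reached at distance 1
  vertex 3 reached at distance 1
  vertex 5 reached at distance 2

Step 3: Shortest path: 4 -> 1 -> 5
Path length: 2 edges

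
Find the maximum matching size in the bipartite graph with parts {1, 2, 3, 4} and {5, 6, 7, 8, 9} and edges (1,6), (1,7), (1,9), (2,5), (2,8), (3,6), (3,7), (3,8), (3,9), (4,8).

Step 1: List the neighbors of each left vertex:
  1: 6, 7, 9
  2: 5, 8
  3: 6, 7, 8, 9
  4: 8

Step 2: Greedily match left vertices, then look for augmenting paths:
  Match 1 -- 6
  Match 2 -- 5
  Match 3 -- 7
  Match 4 -- 8
  No augmenting path remains.

Step 3: Verify this is maximum:
  Matching size 4 = min(|L|, |R|) = min(4, 5), which is an upper bound, so this matching is maximum.

Maximum matching: {(1,6), (2,5), (3,7), (4,8)}
Size: 4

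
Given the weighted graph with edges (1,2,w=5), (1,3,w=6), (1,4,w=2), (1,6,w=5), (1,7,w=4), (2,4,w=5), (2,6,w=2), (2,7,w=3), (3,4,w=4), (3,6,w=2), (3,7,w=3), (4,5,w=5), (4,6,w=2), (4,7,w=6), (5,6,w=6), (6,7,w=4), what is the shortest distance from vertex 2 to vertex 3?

Step 1: Build adjacency list with weights:
  1: 2(w=5), 3(w=6), 4(w=2), 6(w=5), 7(w=4)
  2: 1(w=5), 4(w=5), 6(w=2), 7(w=3)
  3: 1(w=6), 4(w=4), 6(w=2), 7(w=3)
  4: 1(w=2), 2(w=5), 3(w=4), 5(w=5), 6(w=2), 7(w=6)
  5: 4(w=5), 6(w=6)
  6: 1(w=5), 2(w=2), 3(w=2), 4(w=2), 5(w=6), 7(w=4)
  7: 1(w=4), 2(w=3), 3(w=3), 4(w=6), 6(w=4)

Step 2: Apply Dijkstra's algorithm from vertex 2:
  Visit vertex 2 (distance=0)
    Update dist[1] = 5
    Update dist[4] = 5
    Update dist[6] = 2
    Update dist[7] = 3
  Visit vertex 6 (distance=2)
    Update dist[3] = 4
    Update dist[4] = 4
    Update dist[5] = 8
  Visit vertex 7 (distance=3)
  Visit vertex 3 (distance=4)

Step 3: Shortest path: 2 -> 6 -> 3
Total weight: 2 + 2 = 4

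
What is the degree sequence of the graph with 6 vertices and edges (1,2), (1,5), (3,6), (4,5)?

Step 1: Count edges incident to each vertex:
  deg(1) = 2 (neighbors: 2, 5)
  deg(2) = 1 (neighbors: 1)
  deg(3) = 1 (neighbors: 6)
  deg(4) = 1 (neighbors: 5)
  deg(5) = 2 (neighbors: 1, 4)
  deg(6) = 1 (neighbors: 3)

Step 2: Sort degrees in non-increasing order:
  Degrees: [2, 1, 1, 1, 2, 1] -> sorted: [2, 2, 1, 1, 1, 1]

Degree sequence: [2, 2, 1, 1, 1, 1]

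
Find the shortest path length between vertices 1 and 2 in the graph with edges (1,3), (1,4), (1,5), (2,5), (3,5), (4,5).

Step 1: Build adjacency list:
  1: 3, 4, 5
  2: 5
  3: 1, 5
  4: 1, 5
  5: 1, 2, 3, 4

Step 2: BFS from vertex 1 to find shortest path to 2:
  vertex 3 reached at distance 1
  vertex 4 reached at distance 1
  vertex 5 reached at distance 1
  vertex 2 reached at distance 2

Step 3: Shortest path: 1 -> 5 -> 2
Path length: 2 edges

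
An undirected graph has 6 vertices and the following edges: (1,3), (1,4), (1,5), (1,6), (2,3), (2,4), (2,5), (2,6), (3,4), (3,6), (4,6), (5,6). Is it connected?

Step 1: Build adjacency list from edges:
  1: 3, 4, 5, 6
  2: 3, 4, 5, 6
  3: 1, 2, 4, 6
  4: 1, 2, 3, 6
  5: 1, 2, 6
  6: 1, 2, 3, 4, 5

Step 2: Run BFS/DFS from vertex 1:
  Visited: {1, 3, 4, 5, 6, 2}
  Reached 6 of 6 vertices

Step 3: All 6 vertices reached from vertex 1, so the graph is connected.
Answer: Yes, the graph is connected.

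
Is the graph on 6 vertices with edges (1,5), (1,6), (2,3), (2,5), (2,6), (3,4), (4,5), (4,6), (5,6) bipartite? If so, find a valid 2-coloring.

Step 1: Attempt 2-coloring using BFS:
  Start at vertex 1, assign color 0
  Color vertex 5 with color 1 (neighbor of 1)
  Color vertex 6 with color 1 (neighbor of 1)
  Color vertex 2 with color 0 (neighbor of 5)
  Color vertex 4 with color 0 (neighbor of 5)

Step 2: Conflict found! Vertices 5 and 6 are adjacent but have the same color.
This means the graph contains an odd cycle.

The graph is NOT bipartite.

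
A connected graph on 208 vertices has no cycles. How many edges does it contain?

A tree on n vertices always has exactly n - 1 edges.
For n = 208: edges = 208 - 1 = 207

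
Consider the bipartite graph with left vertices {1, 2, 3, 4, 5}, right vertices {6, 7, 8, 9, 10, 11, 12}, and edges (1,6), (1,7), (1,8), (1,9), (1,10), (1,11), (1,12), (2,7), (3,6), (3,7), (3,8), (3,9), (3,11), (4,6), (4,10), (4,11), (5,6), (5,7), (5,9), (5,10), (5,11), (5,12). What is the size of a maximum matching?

Step 1: List the neighbors of each left vertex:
  1: 6, 7, 8, 9, 10, 11, 12
  2: 7
  3: 6, 7, 8, 9, 11
  4: 6, 10, 11
  5: 6, 7, 9, 10, 11, 12

Step 2: Greedily match left vertices, then look for augmenting paths:
  Match 1 -- 6
  Match 2 -- 7
  Match 3 -- 8
  Match 4 -- 10
  Match 5 -- 9
  No augmenting path remains.

Step 3: Verify this is maximum:
  Matching size 5 = min(|L|, |R|) = min(5, 7), which is an upper bound, so this matching is maximum.

Maximum matching: {(1,6), (2,7), (3,8), (4,10), (5,9)}
Size: 5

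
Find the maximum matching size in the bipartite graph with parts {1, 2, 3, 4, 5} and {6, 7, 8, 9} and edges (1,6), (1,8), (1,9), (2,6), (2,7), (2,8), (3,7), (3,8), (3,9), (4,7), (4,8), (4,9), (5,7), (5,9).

Step 1: List the neighbors of each left vertex:
  1: 6, 8, 9
  2: 6, 7, 8
  3: 7, 8, 9
  4: 7, 8, 9
  5: 7, 9

Step 2: Greedily match left vertices, then look for augmenting paths:
  Match 1 -- 6
  Match 2 -- 7
  Match 3 -- 8
  Match 4 -- 9
  No augmenting path remains.

Step 3: Verify this is maximum:
  Matching size 4 = min(|L|, |R|) = min(5, 4), which is an upper bound, so this matching is maximum.

Maximum matching: {(1,6), (2,7), (3,8), (4,9)}
Size: 4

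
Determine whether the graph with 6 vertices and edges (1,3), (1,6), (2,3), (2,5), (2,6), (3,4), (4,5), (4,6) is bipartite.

Step 1: Attempt 2-coloring using BFS:
  Start at vertex 1, assign color 0
  Color vertex 3 with color 1 (neighbor of 1)
  Color vertex 6 with color 1 (neighbor of 1)
  Color vertex 2 with color 0 (neighbor of 3)
  Color vertex 4 with color 0 (neighbor of 3)
  Color vertex 5 with color 1 (neighbor of 2)

Step 2: 2-coloring succeeded. No conflicts found.
  Set A (color 0): {1, 2, 4}
  Set B (color 1): {3, 5, 6}

The graph is bipartite with partition {1, 2, 4}, {3, 5, 6}.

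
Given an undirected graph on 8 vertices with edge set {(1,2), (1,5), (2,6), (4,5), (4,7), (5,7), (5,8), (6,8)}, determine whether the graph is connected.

Step 1: Build adjacency list from edges:
  1: 2, 5
  2: 1, 6
  3: (none)
  4: 5, 7
  5: 1, 4, 7, 8
  6: 2, 8
  7: 4, 5
  8: 5, 6

Step 2: Run BFS/DFS from vertex 1:
  Visited: {1, 2, 5, 6, 4, 7, 8}
  Reached 7 of 8 vertices

Step 3: Only 7 of 8 vertices reached. Graph is disconnected.
Connected components: {1, 2, 4, 5, 6, 7, 8}, {3}
Answer: No, the graph is not connected (2 components).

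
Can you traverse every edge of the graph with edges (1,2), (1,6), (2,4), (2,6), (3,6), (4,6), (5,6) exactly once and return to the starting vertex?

Step 1: Find the degree of each vertex:
  deg(1) = 2
  deg(2) = 3
  deg(3) = 1
  deg(4) = 2
  deg(5) = 1
  deg(6) = 5

Step 2: Count vertices with odd degree:
  Odd-degree vertices: 2, 3, 5, 6 (4 total)

Step 3: Apply Euler's theorem:
  - Eulerian circuit exists iff graph is connected and all vertices have even degree
  - Eulerian path exists iff graph is connected and has 0 or 2 odd-degree vertices

Graph has 4 odd-degree vertices (need 0 or 2).
Neither Eulerian path nor Eulerian circuit exists.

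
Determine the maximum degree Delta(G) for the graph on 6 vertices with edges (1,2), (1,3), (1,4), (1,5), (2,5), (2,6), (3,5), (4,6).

Step 1: Count edges incident to each vertex:
  deg(1) = 4 (neighbors: 2, 3, 4, 5)
  deg(2) = 3 (neighbors: 1, 5, 6)
  deg(3) = 2 (neighbors: 1, 5)
  deg(4) = 2 (neighbors: 1, 6)
  deg(5) = 3 (neighbors: 1, 2, 3)
  deg(6) = 2 (neighbors: 2, 4)

Step 2: Find maximum:
  max(4, 3, 2, 2, 3, 2) = 4 (vertex 1)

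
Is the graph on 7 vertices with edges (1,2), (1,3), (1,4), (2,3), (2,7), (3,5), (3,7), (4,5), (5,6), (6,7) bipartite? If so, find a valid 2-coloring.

Step 1: Attempt 2-coloring using BFS:
  Start at vertex 1, assign color 0
  Color vertex 2 with color 1 (neighbor of 1)
  Color vertex 3 with color 1 (neighbor of 1)
  Color vertex 4 with color 1 (neighbor of 1)

Step 2: Conflict found! Vertices 2 and 3 are adjacent but have the same color.
This means the graph contains an odd cycle.

The graph is NOT bipartite.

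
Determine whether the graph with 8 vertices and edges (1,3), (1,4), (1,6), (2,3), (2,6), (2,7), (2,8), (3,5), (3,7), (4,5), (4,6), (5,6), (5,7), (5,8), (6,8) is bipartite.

Step 1: Attempt 2-coloring using BFS:
  Start at vertex 1, assign color 0
  Color vertex 3 with color 1 (neighbor of 1)
  Color vertex 4 with color 1 (neighbor of 1)
  Color vertex 6 with color 1 (neighbor of 1)
  Color vertex 2 with color 0 (neighbor of 3)
  Color vertex 5 with color 0 (neighbor of 3)
  Color vertex 7 with color 0 (neighbor of 3)

Step 2: Conflict found! Vertices 4 and 6 are adjacent but have the same color.
This means the graph contains an odd cycle.

The graph is NOT bipartite.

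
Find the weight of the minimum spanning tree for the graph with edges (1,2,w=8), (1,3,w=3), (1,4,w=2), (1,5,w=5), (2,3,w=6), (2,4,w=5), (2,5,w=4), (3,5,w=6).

Apply Kruskal's algorithm (sort edges by weight, add if no cycle):

Sorted edges by weight:
  (1,4) w=2
  (1,3) w=3
  (2,5) w=4
  (1,5) w=5
  (2,4) w=5
  (2,3) w=6
  (3,5) w=6
  (1,2) w=8

Add edge (1,4) w=2 -- no cycle. Running total: 2
Add edge (1,3) w=3 -- no cycle. Running total: 5
Add edge (2,5) w=4 -- no cycle. Running total: 9
Add edge (1,5) w=5 -- no cycle. Running total: 14

MST edges: (1,4,w=2), (1,3,w=3), (2,5,w=4), (1,5,w=5)
Total MST weight: 2 + 3 + 4 + 5 = 14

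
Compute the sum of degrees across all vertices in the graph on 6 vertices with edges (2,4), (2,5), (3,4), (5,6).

Step 1: Count edges incident to each vertex:
  deg(1) = 0 (neighbors: none)
  deg(2) = 2 (neighbors: 4, 5)
  deg(3) = 1 (neighbors: 4)
  deg(4) = 2 (neighbors: 2, 3)
  deg(5) = 2 (neighbors: 2, 6)
  deg(6) = 1 (neighbors: 5)

Step 2: Sum all degrees:
  0 + 2 + 1 + 2 + 2 + 1 = 8

Verification: sum of degrees = 2 * |E| = 2 * 4 = 8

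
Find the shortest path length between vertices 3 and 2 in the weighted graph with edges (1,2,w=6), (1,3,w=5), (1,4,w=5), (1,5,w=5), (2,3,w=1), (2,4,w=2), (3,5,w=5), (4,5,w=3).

Step 1: Build adjacency list with weights:
  1: 2(w=6), 3(w=5), 4(w=5), 5(w=5)
  2: 1(w=6), 3(w=1), 4(w=2)
  3: 1(w=5), 2(w=1), 5(w=5)
  4: 1(w=5), 2(w=2), 5(w=3)
  5: 1(w=5), 3(w=5), 4(w=3)

Step 2: Apply Dijkstra's algorithm from vertex 3:
  Visit vertex 3 (distance=0)
    Update dist[1] = 5
    Update dist[2] = 1
    Update dist[5] = 5
  Visit vertex 2 (distance=1)
    Update dist[4] = 3

Step 3: Shortest path: 3 -> 2
Total weight: 1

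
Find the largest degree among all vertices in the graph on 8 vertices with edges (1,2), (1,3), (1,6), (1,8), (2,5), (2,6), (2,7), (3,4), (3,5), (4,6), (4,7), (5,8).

Step 1: Count edges incident to each vertex:
  deg(1) = 4 (neighbors: 2, 3, 6, 8)
  deg(2) = 4 (neighbors: 1, 5, 6, 7)
  deg(3) = 3 (neighbors: 1, 4, 5)
  deg(4) = 3 (neighbors: 3, 6, 7)
  deg(5) = 3 (neighbors: 2, 3, 8)
  deg(6) = 3 (neighbors: 1, 2, 4)
  deg(7) = 2 (neighbors: 2, 4)
  deg(8) = 2 (neighbors: 1, 5)

Step 2: Find maximum:
  max(4, 4, 3, 3, 3, 3, 2, 2) = 4 (vertex 1)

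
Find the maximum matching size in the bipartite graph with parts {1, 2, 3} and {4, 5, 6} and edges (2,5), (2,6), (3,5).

Step 1: List the neighbors of each left vertex:
  1: (none)
  2: 5, 6
  3: 5

Step 2: Greedily match left vertices, then look for augmenting paths:
  Match 2 -- 6
  Match 3 -- 5
  No augmenting path remains.

Step 3: Verify this is maximum:
  Matching has size 2. The vertex set {2, 3} covers every edge and has size 2; any matching has at most one edge per cover vertex, so 2 is maximum (König's theorem).

Maximum matching: {(2,6), (3,5)}
Size: 2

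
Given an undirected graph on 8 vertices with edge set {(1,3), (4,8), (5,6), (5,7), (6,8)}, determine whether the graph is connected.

Step 1: Build adjacency list from edges:
  1: 3
  2: (none)
  3: 1
  4: 8
  5: 6, 7
  6: 5, 8
  7: 5
  8: 4, 6

Step 2: Run BFS/DFS from vertex 1:
  Visited: {1, 3}
  Reached 2 of 8 vertices

Step 3: Only 2 of 8 vertices reached. Graph is disconnected.
Connected components: {1, 3}, {2}, {4, 5, 6, 7, 8}
Answer: No, the graph is not connected (3 components).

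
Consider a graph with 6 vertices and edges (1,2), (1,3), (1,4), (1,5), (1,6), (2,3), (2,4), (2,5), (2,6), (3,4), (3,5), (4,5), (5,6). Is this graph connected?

Step 1: Build adjacency list from edges:
  1: 2, 3, 4, 5, 6
  2: 1, 3, 4, 5, 6
  3: 1, 2, 4, 5
  4: 1, 2, 3, 5
  5: 1, 2, 3, 4, 6
  6: 1, 2, 5

Step 2: Run BFS/DFS from vertex 1:
  Visited: {1, 2, 3, 4, 5, 6}
  Reached 6 of 6 vertices

Step 3: All 6 vertices reached from vertex 1, so the graph is connected.
Answer: Yes, the graph is connected.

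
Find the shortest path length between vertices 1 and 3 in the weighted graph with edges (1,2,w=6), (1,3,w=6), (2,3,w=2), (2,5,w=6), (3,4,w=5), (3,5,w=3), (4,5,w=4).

Step 1: Build adjacency list with weights:
  1: 2(w=6), 3(w=6)
  2: 1(w=6), 3(w=2), 5(w=6)
  3: 1(w=6), 2(w=2), 4(w=5), 5(w=3)
  4: 3(w=5), 5(w=4)
  5: 2(w=6), 3(w=3), 4(w=4)

Step 2: Apply Dijkstra's algorithm from vertex 1:
  Visit vertex 1 (distance=0)
    Update dist[2] = 6
    Update dist[3] = 6
  Visit vertex 2 (distance=6)
    Update dist[5] = 12
  Visit vertex 3 (distance=6)
    Update dist[4] = 11
    Update dist[5] = 9

Step 3: Shortest path: 1 -> 3
Total weight: 6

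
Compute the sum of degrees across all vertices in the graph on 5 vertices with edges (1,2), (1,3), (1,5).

Step 1: Count edges incident to each vertex:
  deg(1) = 3 (neighbors: 2, 3, 5)
  deg(2) = 1 (neighbors: 1)
  deg(3) = 1 (neighbors: 1)
  deg(4) = 0 (neighbors: none)
  deg(5) = 1 (neighbors: 1)

Step 2: Sum all degrees:
  3 + 1 + 1 + 0 + 1 = 6

Verification: sum of degrees = 2 * |E| = 2 * 3 = 6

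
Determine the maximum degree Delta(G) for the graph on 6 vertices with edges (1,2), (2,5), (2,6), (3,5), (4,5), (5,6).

Step 1: Count edges incident to each vertex:
  deg(1) = 1 (neighbors: 2)
  deg(2) = 3 (neighbors: 1, 5, 6)
  deg(3) = 1 (neighbors: 5)
  deg(4) = 1 (neighbors: 5)
  deg(5) = 4 (neighbors: 2, 3, 4, 6)
  deg(6) = 2 (neighbors: 2, 5)

Step 2: Find maximum:
  max(1, 3, 1, 1, 4, 2) = 4 (vertex 5)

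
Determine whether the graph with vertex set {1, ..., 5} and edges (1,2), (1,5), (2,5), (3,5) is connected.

Step 1: Build adjacency list from edges:
  1: 2, 5
  2: 1, 5
  3: 5
  4: (none)
  5: 1, 2, 3

Step 2: Run BFS/DFS from vertex 1:
  Visited: {1, 2, 5, 3}
  Reached 4 of 5 vertices

Step 3: Only 4 of 5 vertices reached. Graph is disconnected.
Connected components: {1, 2, 3, 5}, {4}
Answer: No, the graph is not connected (2 components).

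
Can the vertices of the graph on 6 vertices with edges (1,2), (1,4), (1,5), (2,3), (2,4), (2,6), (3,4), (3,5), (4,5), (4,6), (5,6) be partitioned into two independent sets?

Step 1: Attempt 2-coloring using BFS:
  Start at vertex 1, assign color 0
  Color vertex 2 with color 1 (neighbor of 1)
  Color vertex 4 with color 1 (neighbor of 1)
  Color vertex 5 with color 1 (neighbor of 1)
  Color vertex 3 with color 0 (neighbor of 2)

Step 2: Conflict found! Vertices 2 and 4 are adjacent but have the same color.
This means the graph contains an odd cycle.

The graph is NOT bipartite.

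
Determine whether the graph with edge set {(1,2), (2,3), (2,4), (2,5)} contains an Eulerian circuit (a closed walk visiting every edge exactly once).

Step 1: Find the degree of each vertex:
  deg(1) = 1
  deg(2) = 4
  deg(3) = 1
  deg(4) = 1
  deg(5) = 1

Step 2: Count vertices with odd degree:
  Odd-degree vertices: 1, 3, 4, 5 (4 total)

Step 3: Apply Euler's theorem:
  - Eulerian circuit exists iff graph is connected and all vertices have even degree
  - Eulerian path exists iff graph is connected and has 0 or 2 odd-degree vertices

Graph has 4 odd-degree vertices (need 0 or 2).
Neither Eulerian path nor Eulerian circuit exists.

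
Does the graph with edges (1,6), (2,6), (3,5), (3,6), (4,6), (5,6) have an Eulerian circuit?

Step 1: Find the degree of each vertex:
  deg(1) = 1
  deg(2) = 1
  deg(3) = 2
  deg(4) = 1
  deg(5) = 2
  deg(6) = 5

Step 2: Count vertices with odd degree:
  Odd-degree vertices: 1, 2, 4, 6 (4 total)

Step 3: Apply Euler's theorem:
  - Eulerian circuit exists iff graph is connected and all vertices have even degree
  - Eulerian path exists iff graph is connected and has 0 or 2 odd-degree vertices

Graph has 4 odd-degree vertices (need 0 or 2).
Neither Eulerian path nor Eulerian circuit exists.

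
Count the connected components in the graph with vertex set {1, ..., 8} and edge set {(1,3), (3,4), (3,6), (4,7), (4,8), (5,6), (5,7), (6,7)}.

Step 1: Build adjacency list from edges:
  1: 3
  2: (none)
  3: 1, 4, 6
  4: 3, 7, 8
  5: 6, 7
  6: 3, 5, 7
  7: 4, 5, 6
  8: 4

Step 2: Run BFS/DFS from vertex 1:
  Visited: {1, 3, 4, 6, 7, 8, 5}
  Reached 7 of 8 vertices

Step 3: Only 7 of 8 vertices reached. Graph is disconnected.
Connected components: {1, 3, 4, 5, 6, 7, 8}, {2}
Number of connected components: 2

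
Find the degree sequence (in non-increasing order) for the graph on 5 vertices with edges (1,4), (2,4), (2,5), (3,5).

Step 1: Count edges incident to each vertex:
  deg(1) = 1 (neighbors: 4)
  deg(2) = 2 (neighbors: 4, 5)
  deg(3) = 1 (neighbors: 5)
  deg(4) = 2 (neighbors: 1, 2)
  deg(5) = 2 (neighbors: 2, 3)

Step 2: Sort degrees in non-increasing order:
  Degrees: [1, 2, 1, 2, 2] -> sorted: [2, 2, 2, 1, 1]

Degree sequence: [2, 2, 2, 1, 1]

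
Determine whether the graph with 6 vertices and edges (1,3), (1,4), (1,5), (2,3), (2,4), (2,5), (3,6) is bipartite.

Step 1: Attempt 2-coloring using BFS:
  Start at vertex 1, assign color 0
  Color vertex 3 with color 1 (neighbor of 1)
  Color vertex 4 with color 1 (neighbor of 1)
  Color vertex 5 with color 1 (neighbor of 1)
  Color vertex 2 with color 0 (neighbor of 3)
  Color vertex 6 with color 0 (neighbor of 3)

Step 2: 2-coloring succeeded. No conflicts found.
  Set A (color 0): {1, 2, 6}
  Set B (color 1): {3, 4, 5}

The graph is bipartite with partition {1, 2, 6}, {3, 4, 5}.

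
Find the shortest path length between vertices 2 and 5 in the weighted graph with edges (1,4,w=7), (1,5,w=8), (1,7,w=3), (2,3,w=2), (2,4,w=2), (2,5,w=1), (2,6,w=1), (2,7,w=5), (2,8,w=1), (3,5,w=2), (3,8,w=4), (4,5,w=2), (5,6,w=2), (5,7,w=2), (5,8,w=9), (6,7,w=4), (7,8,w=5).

Step 1: Build adjacency list with weights:
  1: 4(w=7), 5(w=8), 7(w=3)
  2: 3(w=2), 4(w=2), 5(w=1), 6(w=1), 7(w=5), 8(w=1)
  3: 2(w=2), 5(w=2), 8(w=4)
  4: 1(w=7), 2(w=2), 5(w=2)
  5: 1(w=8), 2(w=1), 3(w=2), 4(w=2), 6(w=2), 7(w=2), 8(w=9)
  6: 2(w=1), 5(w=2), 7(w=4)
  7: 1(w=3), 2(w=5), 5(w=2), 6(w=4), 8(w=5)
  8: 2(w=1), 3(w=4), 5(w=9), 7(w=5)

Step 2: Apply Dijkstra's algorithm from vertex 2:
  Visit vertex 2 (distance=0)
    Update dist[3] = 2
    Update dist[4] = 2
    Update dist[5] = 1
    Update dist[6] = 1
    Update dist[7] = 5
    Update dist[8] = 1
  Visit vertex 5 (distance=1)
    Update dist[1] = 9
    Update dist[7] = 3

Step 3: Shortest path: 2 -> 5
Total weight: 1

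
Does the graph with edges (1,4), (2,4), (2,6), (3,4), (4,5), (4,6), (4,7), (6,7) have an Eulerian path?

Step 1: Find the degree of each vertex:
  deg(1) = 1
  deg(2) = 2
  deg(3) = 1
  deg(4) = 6
  deg(5) = 1
  deg(6) = 3
  deg(7) = 2

Step 2: Count vertices with odd degree:
  Odd-degree vertices: 1, 3, 5, 6 (4 total)

Step 3: Apply Euler's theorem:
  - Eulerian circuit exists iff graph is connected and all vertices have even degree
  - Eulerian path exists iff graph is connected and has 0 or 2 odd-degree vertices

Graph has 4 odd-degree vertices (need 0 or 2).
Neither Eulerian path nor Eulerian circuit exists.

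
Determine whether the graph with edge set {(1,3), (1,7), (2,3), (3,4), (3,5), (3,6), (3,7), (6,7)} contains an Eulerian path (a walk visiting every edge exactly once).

Step 1: Find the degree of each vertex:
  deg(1) = 2
  deg(2) = 1
  deg(3) = 6
  deg(4) = 1
  deg(5) = 1
  deg(6) = 2
  deg(7) = 3

Step 2: Count vertices with odd degree:
  Odd-degree vertices: 2, 4, 5, 7 (4 total)

Step 3: Apply Euler's theorem:
  - Eulerian circuit exists iff graph is connected and all vertices have even degree
  - Eulerian path exists iff graph is connected and has 0 or 2 odd-degree vertices

Graph has 4 odd-degree vertices (need 0 or 2).
Neither Eulerian path nor Eulerian circuit exists.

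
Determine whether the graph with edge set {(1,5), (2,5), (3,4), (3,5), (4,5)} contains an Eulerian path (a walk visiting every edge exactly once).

Step 1: Find the degree of each vertex:
  deg(1) = 1
  deg(2) = 1
  deg(3) = 2
  deg(4) = 2
  deg(5) = 4

Step 2: Count vertices with odd degree:
  Odd-degree vertices: 1, 2 (2 total)

Step 3: Apply Euler's theorem:
  - Eulerian circuit exists iff graph is connected and all vertices have even degree
  - Eulerian path exists iff graph is connected and has 0 or 2 odd-degree vertices

Graph is connected with exactly 2 odd-degree vertices (1, 2).
Eulerian path exists (starting and ending at the odd-degree vertices), but no Eulerian circuit.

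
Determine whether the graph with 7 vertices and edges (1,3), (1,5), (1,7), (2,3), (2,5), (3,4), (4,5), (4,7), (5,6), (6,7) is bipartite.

Step 1: Attempt 2-coloring using BFS:
  Start at vertex 1, assign color 0
  Color vertex 3 with color 1 (neighbor of 1)
  Color vertex 5 with color 1 (neighbor of 1)
  Color vertex 7 with color 1 (neighbor of 1)
  Color vertex 2 with color 0 (neighbor of 3)
  Color vertex 4 with color 0 (neighbor of 3)
  Color vertex 6 with color 0 (neighbor of 5)

Step 2: 2-coloring succeeded. No conflicts found.
  Set A (color 0): {1, 2, 4, 6}
  Set B (color 1): {3, 5, 7}

The graph is bipartite with partition {1, 2, 4, 6}, {3, 5, 7}.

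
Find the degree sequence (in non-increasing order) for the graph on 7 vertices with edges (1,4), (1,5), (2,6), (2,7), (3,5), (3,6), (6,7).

Step 1: Count edges incident to each vertex:
  deg(1) = 2 (neighbors: 4, 5)
  deg(2) = 2 (neighbors: 6, 7)
  deg(3) = 2 (neighbors: 5, 6)
  deg(4) = 1 (neighbors: 1)
  deg(5) = 2 (neighbors: 1, 3)
  deg(6) = 3 (neighbors: 2, 3, 7)
  deg(7) = 2 (neighbors: 2, 6)

Step 2: Sort degrees in non-increasing order:
  Degrees: [2, 2, 2, 1, 2, 3, 2] -> sorted: [3, 2, 2, 2, 2, 2, 1]

Degree sequence: [3, 2, 2, 2, 2, 2, 1]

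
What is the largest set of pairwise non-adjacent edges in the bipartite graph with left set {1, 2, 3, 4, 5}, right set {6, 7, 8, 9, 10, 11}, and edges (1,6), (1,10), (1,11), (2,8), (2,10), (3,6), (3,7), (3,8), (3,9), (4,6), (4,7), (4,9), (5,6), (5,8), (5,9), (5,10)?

Step 1: List the neighbors of each left vertex:
  1: 6, 10, 11
  2: 8, 10
  3: 6, 7, 8, 9
  4: 6, 7, 9
  5: 6, 8, 9, 10

Step 2: Greedily match left vertices, then look for augmenting paths:
  Match 1 -- 6
  Match 2 -- 8
  Match 3 -- 7
  Match 4 -- 9
  Match 5 -- 10
  No augmenting path remains.

Step 3: Verify this is maximum:
  Matching size 5 = min(|L|, |R|) = min(5, 6), which is an upper bound, so this matching is maximum.

Maximum matching: {(1,6), (2,8), (3,7), (4,9), (5,10)}
Size: 5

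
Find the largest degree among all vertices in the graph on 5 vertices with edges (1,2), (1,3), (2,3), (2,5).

Step 1: Count edges incident to each vertex:
  deg(1) = 2 (neighbors: 2, 3)
  deg(2) = 3 (neighbors: 1, 3, 5)
  deg(3) = 2 (neighbors: 1, 2)
  deg(4) = 0 (neighbors: none)
  deg(5) = 1 (neighbors: 2)

Step 2: Find maximum:
  max(2, 3, 2, 0, 1) = 3 (vertex 2)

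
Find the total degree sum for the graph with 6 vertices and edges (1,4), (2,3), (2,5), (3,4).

Step 1: Count edges incident to each vertex:
  deg(1) = 1 (neighbors: 4)
  deg(2) = 2 (neighbors: 3, 5)
  deg(3) = 2 (neighbors: 2, 4)
  deg(4) = 2 (neighbors: 1, 3)
  deg(5) = 1 (neighbors: 2)
  deg(6) = 0 (neighbors: none)

Step 2: Sum all degrees:
  1 + 2 + 2 + 2 + 1 + 0 = 8

Verification: sum of degrees = 2 * |E| = 2 * 4 = 8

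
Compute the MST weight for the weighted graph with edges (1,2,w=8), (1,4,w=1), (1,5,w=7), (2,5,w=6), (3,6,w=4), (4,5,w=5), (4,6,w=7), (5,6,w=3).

Apply Kruskal's algorithm (sort edges by weight, add if no cycle):

Sorted edges by weight:
  (1,4) w=1
  (5,6) w=3
  (3,6) w=4
  (4,5) w=5
  (2,5) w=6
  (1,5) w=7
  (4,6) w=7
  (1,2) w=8

Add edge (1,4) w=1 -- no cycle. Running total: 1
Add edge (5,6) w=3 -- no cycle. Running total: 4
Add edge (3,6) w=4 -- no cycle. Running total: 8
Add edge (4,5) w=5 -- no cycle. Running total: 13
Add edge (2,5) w=6 -- no cycle. Running total: 19

MST edges: (1,4,w=1), (5,6,w=3), (3,6,w=4), (4,5,w=5), (2,5,w=6)
Total MST weight: 1 + 3 + 4 + 5 + 6 = 19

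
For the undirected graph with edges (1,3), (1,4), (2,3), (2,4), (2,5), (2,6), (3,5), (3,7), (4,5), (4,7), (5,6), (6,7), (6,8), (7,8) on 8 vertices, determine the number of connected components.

Step 1: Build adjacency list from edges:
  1: 3, 4
  2: 3, 4, 5, 6
  3: 1, 2, 5, 7
  4: 1, 2, 5, 7
  5: 2, 3, 4, 6
  6: 2, 5, 7, 8
  7: 3, 4, 6, 8
  8: 6, 7

Step 2: Run BFS/DFS from vertex 1:
  Visited: {1, 3, 4, 2, 5, 7, 6, 8}
  Reached 8 of 8 vertices

Step 3: All 8 vertices reached from vertex 1, so the graph is connected.
Number of connected components: 1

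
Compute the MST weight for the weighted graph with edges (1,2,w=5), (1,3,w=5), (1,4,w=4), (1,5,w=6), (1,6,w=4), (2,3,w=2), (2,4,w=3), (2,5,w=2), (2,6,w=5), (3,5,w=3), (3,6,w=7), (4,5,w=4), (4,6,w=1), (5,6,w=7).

Apply Kruskal's algorithm (sort edges by weight, add if no cycle):

Sorted edges by weight:
  (4,6) w=1
  (2,5) w=2
  (2,3) w=2
  (2,4) w=3
  (3,5) w=3
  (1,4) w=4
  (1,6) w=4
  (4,5) w=4
  (1,3) w=5
  (1,2) w=5
  (2,6) w=5
  (1,5) w=6
  (3,6) w=7
  (5,6) w=7

Add edge (4,6) w=1 -- no cycle. Running total: 1
Add edge (2,5) w=2 -- no cycle. Running total: 3
Add edge (2,3) w=2 -- no cycle. Running total: 5
Add edge (2,4) w=3 -- no cycle. Running total: 8
Skip edge (3,5) w=3 -- would create cycle
Add edge (1,4) w=4 -- no cycle. Running total: 12

MST edges: (4,6,w=1), (2,5,w=2), (2,3,w=2), (2,4,w=3), (1,4,w=4)
Total MST weight: 1 + 2 + 2 + 3 + 4 = 12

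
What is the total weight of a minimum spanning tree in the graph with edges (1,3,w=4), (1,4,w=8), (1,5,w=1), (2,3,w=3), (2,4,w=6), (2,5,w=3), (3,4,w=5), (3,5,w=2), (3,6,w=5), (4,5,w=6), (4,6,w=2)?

Apply Kruskal's algorithm (sort edges by weight, add if no cycle):

Sorted edges by weight:
  (1,5) w=1
  (3,5) w=2
  (4,6) w=2
  (2,3) w=3
  (2,5) w=3
  (1,3) w=4
  (3,6) w=5
  (3,4) w=5
  (2,4) w=6
  (4,5) w=6
  (1,4) w=8

Add edge (1,5) w=1 -- no cycle. Running total: 1
Add edge (3,5) w=2 -- no cycle. Running total: 3
Add edge (4,6) w=2 -- no cycle. Running total: 5
Add edge (2,3) w=3 -- no cycle. Running total: 8
Skip edge (2,5) w=3 -- would create cycle
Skip edge (1,3) w=4 -- would create cycle
Add edge (3,6) w=5 -- no cycle. Running total: 13

MST edges: (1,5,w=1), (3,5,w=2), (4,6,w=2), (2,3,w=3), (3,6,w=5)
Total MST weight: 1 + 2 + 2 + 3 + 5 = 13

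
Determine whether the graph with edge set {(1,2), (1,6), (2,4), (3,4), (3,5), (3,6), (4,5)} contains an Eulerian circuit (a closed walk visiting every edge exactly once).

Step 1: Find the degree of each vertex:
  deg(1) = 2
  deg(2) = 2
  deg(3) = 3
  deg(4) = 3
  deg(5) = 2
  deg(6) = 2

Step 2: Count vertices with odd degree:
  Odd-degree vertices: 3, 4 (2 total)

Step 3: Apply Euler's theorem:
  - Eulerian circuit exists iff graph is connected and all vertices have even degree
  - Eulerian path exists iff graph is connected and has 0 or 2 odd-degree vertices

Graph is connected with exactly 2 odd-degree vertices (3, 4).
Eulerian path exists (starting and ending at the odd-degree vertices), but no Eulerian circuit.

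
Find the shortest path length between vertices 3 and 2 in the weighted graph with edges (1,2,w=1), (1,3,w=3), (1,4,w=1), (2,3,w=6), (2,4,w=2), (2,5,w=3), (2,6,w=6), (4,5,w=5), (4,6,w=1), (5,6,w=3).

Step 1: Build adjacency list with weights:
  1: 2(w=1), 3(w=3), 4(w=1)
  2: 1(w=1), 3(w=6), 4(w=2), 5(w=3), 6(w=6)
  3: 1(w=3), 2(w=6)
  4: 1(w=1), 2(w=2), 5(w=5), 6(w=1)
  5: 2(w=3), 4(w=5), 6(w=3)
  6: 2(w=6), 4(w=1), 5(w=3)

Step 2: Apply Dijkstra's algorithm from vertex 3:
  Visit vertex 3 (distance=0)
    Update dist[1] = 3
    Update dist[2] = 6
  Visit vertex 1 (distance=3)
    Update dist[2] = 4
    Update dist[4] = 4
  Visit vertex 2 (distance=4)
    Update dist[5] = 7
    Update dist[6] = 10

Step 3: Shortest path: 3 -> 1 -> 2
Total weight: 3 + 1 = 4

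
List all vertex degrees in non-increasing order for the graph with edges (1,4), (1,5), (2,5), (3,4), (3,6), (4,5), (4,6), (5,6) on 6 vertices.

Step 1: Count edges incident to each vertex:
  deg(1) = 2 (neighbors: 4, 5)
  deg(2) = 1 (neighbors: 5)
  deg(3) = 2 (neighbors: 4, 6)
  deg(4) = 4 (neighbors: 1, 3, 5, 6)
  deg(5) = 4 (neighbors: 1, 2, 4, 6)
  deg(6) = 3 (neighbors: 3, 4, 5)

Step 2: Sort degrees in non-increasing order:
  Degrees: [2, 1, 2, 4, 4, 3] -> sorted: [4, 4, 3, 2, 2, 1]

Degree sequence: [4, 4, 3, 2, 2, 1]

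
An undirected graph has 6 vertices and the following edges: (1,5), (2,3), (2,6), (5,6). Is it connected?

Step 1: Build adjacency list from edges:
  1: 5
  2: 3, 6
  3: 2
  4: (none)
  5: 1, 6
  6: 2, 5

Step 2: Run BFS/DFS from vertex 1:
  Visited: {1, 5, 6, 2, 3}
  Reached 5 of 6 vertices

Step 3: Only 5 of 6 vertices reached. Graph is disconnected.
Connected components: {1, 2, 3, 5, 6}, {4}
Answer: No, the graph is not connected (2 components).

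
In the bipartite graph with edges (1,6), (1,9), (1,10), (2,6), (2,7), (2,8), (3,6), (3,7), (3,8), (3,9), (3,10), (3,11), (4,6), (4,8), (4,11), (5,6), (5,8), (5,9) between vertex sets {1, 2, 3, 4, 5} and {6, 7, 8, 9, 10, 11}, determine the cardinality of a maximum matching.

Step 1: List the neighbors of each left vertex:
  1: 6, 9, 10
  2: 6, 7, 8
  3: 6, 7, 8, 9, 10, 11
  4: 6, 8, 11
  5: 6, 8, 9

Step 2: Greedily match left vertices, then look for augmenting paths:
  Match 1 -- 6
  Match 2 -- 7
  Match 3 -- 8
  Match 4 -- 11
  Match 5 -- 9
  No augmenting path remains.

Step 3: Verify this is maximum:
  Matching size 5 = min(|L|, |R|) = min(5, 6), which is an upper bound, so this matching is maximum.

Maximum matching: {(1,6), (2,7), (3,8), (4,11), (5,9)}
Size: 5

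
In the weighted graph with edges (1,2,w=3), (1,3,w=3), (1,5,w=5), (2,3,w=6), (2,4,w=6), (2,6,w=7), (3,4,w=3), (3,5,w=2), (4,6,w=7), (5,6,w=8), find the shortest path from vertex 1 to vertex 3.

Step 1: Build adjacency list with weights:
  1: 2(w=3), 3(w=3), 5(w=5)
  2: 1(w=3), 3(w=6), 4(w=6), 6(w=7)
  3: 1(w=3), 2(w=6), 4(w=3), 5(w=2)
  4: 2(w=6), 3(w=3), 6(w=7)
  5: 1(w=5), 3(w=2), 6(w=8)
  6: 2(w=7), 4(w=7), 5(w=8)

Step 2: Apply Dijkstra's algorithm from vertex 1:
  Visit vertex 1 (distance=0)
    Update dist[2] = 3
    Update dist[3] = 3
    Update dist[5] = 5
  Visit vertex 2 (distance=3)
    Update dist[4] = 9
    Update dist[6] = 10
  Visit vertex 3 (distance=3)
    Update dist[4] = 6

Step 3: Shortest path: 1 -> 3
Total weight: 3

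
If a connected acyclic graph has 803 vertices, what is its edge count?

A tree on n vertices always has exactly n - 1 edges.
For n = 803: edges = 803 - 1 = 802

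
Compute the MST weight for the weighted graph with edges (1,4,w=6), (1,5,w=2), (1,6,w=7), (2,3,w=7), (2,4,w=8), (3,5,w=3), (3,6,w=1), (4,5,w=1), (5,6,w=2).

Apply Kruskal's algorithm (sort edges by weight, add if no cycle):

Sorted edges by weight:
  (3,6) w=1
  (4,5) w=1
  (1,5) w=2
  (5,6) w=2
  (3,5) w=3
  (1,4) w=6
  (1,6) w=7
  (2,3) w=7
  (2,4) w=8

Add edge (3,6) w=1 -- no cycle. Running total: 1
Add edge (4,5) w=1 -- no cycle. Running total: 2
Add edge (1,5) w=2 -- no cycle. Running total: 4
Add edge (5,6) w=2 -- no cycle. Running total: 6
Skip edge (3,5) w=3 -- would create cycle
Skip edge (1,4) w=6 -- would create cycle
Skip edge (1,6) w=7 -- would create cycle
Add edge (2,3) w=7 -- no cycle. Running total: 13

MST edges: (3,6,w=1), (4,5,w=1), (1,5,w=2), (5,6,w=2), (2,3,w=7)
Total MST weight: 1 + 1 + 2 + 2 + 7 = 13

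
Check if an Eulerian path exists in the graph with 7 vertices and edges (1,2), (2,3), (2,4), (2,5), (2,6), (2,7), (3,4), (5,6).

Step 1: Find the degree of each vertex:
  deg(1) = 1
  deg(2) = 6
  deg(3) = 2
  deg(4) = 2
  deg(5) = 2
  deg(6) = 2
  deg(7) = 1

Step 2: Count vertices with odd degree:
  Odd-degree vertices: 1, 7 (2 total)

Step 3: Apply Euler's theorem:
  - Eulerian circuit exists iff graph is connected and all vertices have even degree
  - Eulerian path exists iff graph is connected and has 0 or 2 odd-degree vertices

Graph is connected with exactly 2 odd-degree vertices (1, 7).
Eulerian path exists (starting and ending at the odd-degree vertices), but no Eulerian circuit.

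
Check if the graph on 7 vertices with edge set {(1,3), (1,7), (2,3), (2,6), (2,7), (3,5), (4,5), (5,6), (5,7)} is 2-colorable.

Step 1: Attempt 2-coloring using BFS:
  Start at vertex 1, assign color 0
  Color vertex 3 with color 1 (neighbor of 1)
  Color vertex 7 with color 1 (neighbor of 1)
  Color vertex 2 with color 0 (neighbor of 3)
  Color vertex 5 with color 0 (neighbor of 3)
  Color vertex 6 with color 1 (neighbor of 2)
  Color vertex 4 with color 1 (neighbor of 5)

Step 2: 2-coloring succeeded. No conflicts found.
  Set A (color 0): {1, 2, 5}
  Set B (color 1): {3, 4, 6, 7}

The graph is bipartite with partition {1, 2, 5}, {3, 4, 6, 7}.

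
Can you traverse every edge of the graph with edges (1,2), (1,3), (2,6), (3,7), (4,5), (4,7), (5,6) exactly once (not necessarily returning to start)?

Step 1: Find the degree of each vertex:
  deg(1) = 2
  deg(2) = 2
  deg(3) = 2
  deg(4) = 2
  deg(5) = 2
  deg(6) = 2
  deg(7) = 2

Step 2: Count vertices with odd degree:
  All vertices have even degree (0 odd-degree vertices)

Step 3: Apply Euler's theorem:
  - Eulerian circuit exists iff graph is connected and all vertices have even degree
  - Eulerian path exists iff graph is connected and has 0 or 2 odd-degree vertices

Graph is connected with 0 odd-degree vertices.
Both Eulerian circuit and Eulerian path exist.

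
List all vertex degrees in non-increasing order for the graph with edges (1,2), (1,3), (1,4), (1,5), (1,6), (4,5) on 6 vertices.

Step 1: Count edges incident to each vertex:
  deg(1) = 5 (neighbors: 2, 3, 4, 5, 6)
  deg(2) = 1 (neighbors: 1)
  deg(3) = 1 (neighbors: 1)
  deg(4) = 2 (neighbors: 1, 5)
  deg(5) = 2 (neighbors: 1, 4)
  deg(6) = 1 (neighbors: 1)

Step 2: Sort degrees in non-increasing order:
  Degrees: [5, 1, 1, 2, 2, 1] -> sorted: [5, 2, 2, 1, 1, 1]

Degree sequence: [5, 2, 2, 1, 1, 1]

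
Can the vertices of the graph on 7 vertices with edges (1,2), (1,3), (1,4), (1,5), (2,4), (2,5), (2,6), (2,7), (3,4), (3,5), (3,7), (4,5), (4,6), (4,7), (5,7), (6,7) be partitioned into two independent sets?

Step 1: Attempt 2-coloring using BFS:
  Start at vertex 1, assign color 0
  Color vertex 2 with color 1 (neighbor of 1)
  Color vertex 3 with color 1 (neighbor of 1)
  Color vertex 4 with color 1 (neighbor of 1)
  Color vertex 5 with color 1 (neighbor of 1)

Step 2: Conflict found! Vertices 2 and 4 are adjacent but have the same color.
This means the graph contains an odd cycle.

The graph is NOT bipartite.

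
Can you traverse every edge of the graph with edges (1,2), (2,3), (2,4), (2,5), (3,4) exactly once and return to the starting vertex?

Step 1: Find the degree of each vertex:
  deg(1) = 1
  deg(2) = 4
  deg(3) = 2
  deg(4) = 2
  deg(5) = 1

Step 2: Count vertices with odd degree:
  Odd-degree vertices: 1, 5 (2 total)

Step 3: Apply Euler's theorem:
  - Eulerian circuit exists iff graph is connected and all vertices have even degree
  - Eulerian path exists iff graph is connected and has 0 or 2 odd-degree vertices

Graph is connected with exactly 2 odd-degree vertices (1, 5).
Eulerian path exists (starting and ending at the odd-degree vertices), but no Eulerian circuit.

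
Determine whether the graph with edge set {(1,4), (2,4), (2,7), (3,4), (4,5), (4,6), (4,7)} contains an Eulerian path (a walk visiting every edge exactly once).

Step 1: Find the degree of each vertex:
  deg(1) = 1
  deg(2) = 2
  deg(3) = 1
  deg(4) = 6
  deg(5) = 1
  deg(6) = 1
  deg(7) = 2

Step 2: Count vertices with odd degree:
  Odd-degree vertices: 1, 3, 5, 6 (4 total)

Step 3: Apply Euler's theorem:
  - Eulerian circuit exists iff graph is connected and all vertices have even degree
  - Eulerian path exists iff graph is connected and has 0 or 2 odd-degree vertices

Graph has 4 odd-degree vertices (need 0 or 2).
Neither Eulerian path nor Eulerian circuit exists.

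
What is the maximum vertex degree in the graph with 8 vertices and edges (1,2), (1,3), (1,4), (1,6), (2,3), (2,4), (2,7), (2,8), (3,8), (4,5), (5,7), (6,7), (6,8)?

Step 1: Count edges incident to each vertex:
  deg(1) = 4 (neighbors: 2, 3, 4, 6)
  deg(2) = 5 (neighbors: 1, 3, 4, 7, 8)
  deg(3) = 3 (neighbors: 1, 2, 8)
  deg(4) = 3 (neighbors: 1, 2, 5)
  deg(5) = 2 (neighbors: 4, 7)
  deg(6) = 3 (neighbors: 1, 7, 8)
  deg(7) = 3 (neighbors: 2, 5, 6)
  deg(8) = 3 (neighbors: 2, 3, 6)

Step 2: Find maximum:
  max(4, 5, 3, 3, 2, 3, 3, 3) = 5 (vertex 2)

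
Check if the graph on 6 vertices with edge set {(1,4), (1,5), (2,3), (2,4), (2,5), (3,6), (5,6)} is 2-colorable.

Step 1: Attempt 2-coloring using BFS:
  Start at vertex 1, assign color 0
  Color vertex 4 with color 1 (neighbor of 1)
  Color vertex 5 with color 1 (neighbor of 1)
  Color vertex 2 with color 0 (neighbor of 4)
  Color vertex 6 with color 0 (neighbor of 5)
  Color vertex 3 with color 1 (neighbor of 2)

Step 2: 2-coloring succeeded. No conflicts found.
  Set A (color 0): {1, 2, 6}
  Set B (color 1): {3, 4, 5}

The graph is bipartite with partition {1, 2, 6}, {3, 4, 5}.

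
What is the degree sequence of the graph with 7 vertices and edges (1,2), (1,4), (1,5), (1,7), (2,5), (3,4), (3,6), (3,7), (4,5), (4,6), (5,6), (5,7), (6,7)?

Step 1: Count edges incident to each vertex:
  deg(1) = 4 (neighbors: 2, 4, 5, 7)
  deg(2) = 2 (neighbors: 1, 5)
  deg(3) = 3 (neighbors: 4, 6, 7)
  deg(4) = 4 (neighbors: 1, 3, 5, 6)
  deg(5) = 5 (neighbors: 1, 2, 4, 6, 7)
  deg(6) = 4 (neighbors: 3, 4, 5, 7)
  deg(7) = 4 (neighbors: 1, 3, 5, 6)

Step 2: Sort degrees in non-increasing order:
  Degrees: [4, 2, 3, 4, 5, 4, 4] -> sorted: [5, 4, 4, 4, 4, 3, 2]

Degree sequence: [5, 4, 4, 4, 4, 3, 2]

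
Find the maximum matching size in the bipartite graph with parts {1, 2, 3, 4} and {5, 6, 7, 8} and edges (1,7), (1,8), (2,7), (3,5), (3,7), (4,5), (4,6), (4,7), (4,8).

Step 1: List the neighbors of each left vertex:
  1: 7, 8
  2: 7
  3: 5, 7
  4: 5, 6, 7, 8

Step 2: Greedily match left vertices, then look for augmenting paths:
  Match 1 -- 8
  Match 2 -- 7
  Match 3 -- 5
  Match 4 -- 6
  No augmenting path remains.

Step 3: Verify this is maximum:
  Matching size 4 = min(|L|, |R|) = min(4, 4), which is an upper bound, so this matching is maximum.

Maximum matching: {(1,8), (2,7), (3,5), (4,6)}
Size: 4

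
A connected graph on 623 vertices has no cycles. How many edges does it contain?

A tree on n vertices always has exactly n - 1 edges.
For n = 623: edges = 623 - 1 = 622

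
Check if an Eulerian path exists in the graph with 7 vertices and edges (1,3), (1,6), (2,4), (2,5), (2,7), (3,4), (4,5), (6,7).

Step 1: Find the degree of each vertex:
  deg(1) = 2
  deg(2) = 3
  deg(3) = 2
  deg(4) = 3
  deg(5) = 2
  deg(6) = 2
  deg(7) = 2

Step 2: Count vertices with odd degree:
  Odd-degree vertices: 2, 4 (2 total)

Step 3: Apply Euler's theorem:
  - Eulerian circuit exists iff graph is connected and all vertices have even degree
  - Eulerian path exists iff graph is connected and has 0 or 2 odd-degree vertices

Graph is connected with exactly 2 odd-degree vertices (2, 4).
Eulerian path exists (starting and ending at the odd-degree vertices), but no Eulerian circuit.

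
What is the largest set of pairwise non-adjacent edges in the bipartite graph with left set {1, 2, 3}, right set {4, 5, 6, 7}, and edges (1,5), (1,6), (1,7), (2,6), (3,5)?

Step 1: List the neighbors of each left vertex:
  1: 5, 6, 7
  2: 6
  3: 5

Step 2: Greedily match left vertices, then look for augmenting paths:
  Match 1 -- 7
  Match 2 -- 6
  Match 3 -- 5
  No augmenting path remains.

Step 3: Verify this is maximum:
  Matching size 3 = min(|L|, |R|) = min(3, 4), which is an upper bound, so this matching is maximum.

Maximum matching: {(1,7), (2,6), (3,5)}
Size: 3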